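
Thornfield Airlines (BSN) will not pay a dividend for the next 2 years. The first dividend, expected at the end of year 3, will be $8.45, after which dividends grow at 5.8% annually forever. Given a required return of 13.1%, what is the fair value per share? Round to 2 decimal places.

$90.49

Deferred-dividend DDM. At t=2 the remaining stream is a growing perpetuity with first payment D_3 = 8.45.
V_2 = D_3/(r−g) = 8.45/(0.131−0.058) = 115.7534
P₀ = V_2/(1+r)^2 = 115.7534/(1+0.131)^2 = 90.4917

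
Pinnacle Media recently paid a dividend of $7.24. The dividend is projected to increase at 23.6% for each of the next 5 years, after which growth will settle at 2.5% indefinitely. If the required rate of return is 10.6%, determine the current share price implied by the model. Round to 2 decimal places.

$210.85

Two-stage DDM. Project D₁…D_5 at 0.236, terminal growth 0.025, discount at r = 0.106.
D_1 = 8.9486
D_2 = 11.0605
D_3 = 13.6708
D_4 = 16.8971
D_5 = 20.8848
Terminal value at t=5: TV = D_6/(r−g) = 21.4069/(0.106−0.025) = 264.2833
P₀ = 8.9486/(1+0.106)^1 + 11.0605/(1+0.106)^2 + 13.6708/(1+0.106)^3 + 16.8971/(1+0.106)^4 + 20.8848/(1+0.106)^5 + 264.2833/(1+0.106)^5 = 210.8463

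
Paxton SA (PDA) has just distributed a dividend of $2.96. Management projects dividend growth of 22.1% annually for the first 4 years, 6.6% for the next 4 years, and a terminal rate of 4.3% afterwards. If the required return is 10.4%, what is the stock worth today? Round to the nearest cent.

Three-stage DDM. Project D₁…D_8; terminal Gordon value at t=8 with g = 0.043; discount at r = 0.104.
D_1 = 3.6142
D_2 = 4.4129
D_3 = 5.3881
D_4 = 6.5789
D_5 = 7.0131
D_6 = 7.4760
D_7 = 7.9694
D_8 = 8.4954
TV_8 = 8.8607/(0.104−0.043) = 145.2572
P₀ = Σ Dₜ/(1+r)ᵗ + TV_8/(1+r)^8 = 97.3936

$97.39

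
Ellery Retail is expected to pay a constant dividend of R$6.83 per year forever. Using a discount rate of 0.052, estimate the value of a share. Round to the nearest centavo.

R$131.35

Zero-growth DDM (perpetuity): P₀ = D/r = 6.83 / 0.052 = 131.3462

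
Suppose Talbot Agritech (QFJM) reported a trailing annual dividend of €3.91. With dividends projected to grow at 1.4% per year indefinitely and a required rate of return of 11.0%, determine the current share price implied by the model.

€41.30

Gordon growth model: P₀ = D₁/(r − g). D₁ = 3.91 × (1 + 0.014) = 3.9647.
P₀ = 3.9647 / (0.11 − 0.014) = 3.9647 / 0.096 = 41.2994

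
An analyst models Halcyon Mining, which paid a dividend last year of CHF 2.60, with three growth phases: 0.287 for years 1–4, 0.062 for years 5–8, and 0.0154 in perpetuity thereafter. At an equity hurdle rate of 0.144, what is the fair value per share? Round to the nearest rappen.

CHF 52.38

Three-stage DDM. Project D₁…D_8; terminal Gordon value at t=8 with g = 0.0154; discount at r = 0.144.
D_1 = 3.3462
D_2 = 4.3066
D_3 = 5.5425
D_4 = 7.1333
D_5 = 7.5755
D_6 = 8.0452
D_7 = 8.5440
D_8 = 9.0737
TV_8 = 9.2135/(0.144−0.0154) = 71.6443
P₀ = Σ Dₜ/(1+r)ᵗ + TV_8/(1+r)^8 = 52.3839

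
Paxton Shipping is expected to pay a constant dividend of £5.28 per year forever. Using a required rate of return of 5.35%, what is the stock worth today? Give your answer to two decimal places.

£98.69

Zero-growth DDM (perpetuity): P₀ = D/r = 5.28 / 0.0535 = 98.6916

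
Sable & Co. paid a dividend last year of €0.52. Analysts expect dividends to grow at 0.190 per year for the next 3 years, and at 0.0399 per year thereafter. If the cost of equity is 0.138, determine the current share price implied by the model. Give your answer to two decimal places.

€8.01

Two-stage DDM. Project D₁…D_3 at 0.19, terminal growth 0.0399, discount at r = 0.138.
D_1 = 0.6188
D_2 = 0.7364
D_3 = 0.8763
Terminal value at t=3: TV = D_4/(r−g) = 0.9112/(0.138−0.0399) = 9.2890
P₀ = 0.6188/(1+0.138)^1 + 0.7364/(1+0.138)^2 + 0.8763/(1+0.138)^3 + 9.2890/(1+0.138)^3 = 8.0099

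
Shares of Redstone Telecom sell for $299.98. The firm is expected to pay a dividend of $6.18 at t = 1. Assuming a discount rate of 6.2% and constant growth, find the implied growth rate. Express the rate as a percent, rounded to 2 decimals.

4.14%

From P₀ = D₁/(r − g), the implied growth is g = r − D₁/P₀.
g = 0.062 − 6.18/299.98 = 0.062 − 0.02060 = 0.04140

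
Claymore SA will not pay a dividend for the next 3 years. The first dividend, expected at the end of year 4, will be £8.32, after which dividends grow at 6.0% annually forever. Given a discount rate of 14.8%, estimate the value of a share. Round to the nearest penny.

£62.49

Deferred-dividend DDM. At t=3 the remaining stream is a growing perpetuity with first payment D_4 = 8.32.
V_3 = D_4/(r−g) = 8.32/(0.148−0.06) = 94.5455
P₀ = V_3/(1+r)^3 = 94.5455/(1+0.148)^3 = 62.4906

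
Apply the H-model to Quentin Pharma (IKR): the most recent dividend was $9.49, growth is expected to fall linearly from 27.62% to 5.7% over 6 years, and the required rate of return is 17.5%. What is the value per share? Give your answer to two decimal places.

H-model: P₀ = D₀[(1+g_L) + H(g_S−g_L)]/(r−g_L), with H = 6/2 = 3.
P₀ = 9.49 × [(1+0.057) + 3×(0.2762−0.057)] / (0.175−0.057)
   = 9.49 × 1.7146 / 0.118 = 137.8945

$137.89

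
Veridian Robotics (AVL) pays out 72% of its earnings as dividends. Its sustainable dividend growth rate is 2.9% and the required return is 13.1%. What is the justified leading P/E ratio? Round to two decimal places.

7.06

Justified leading P/E = b/(r−g) = 0.72/(0.131−0.029) = 7.0588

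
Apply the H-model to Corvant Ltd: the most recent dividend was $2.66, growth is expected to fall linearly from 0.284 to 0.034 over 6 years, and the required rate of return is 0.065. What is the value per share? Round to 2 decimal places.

$153.08

H-model: P₀ = D₀[(1+g_L) + H(g_S−g_L)]/(r−g_L), with H = 6/2 = 3.
P₀ = 2.66 × [(1+0.034) + 3×(0.284−0.034)] / (0.065−0.034)
   = 2.66 × 1.7840 / 0.031 = 153.0787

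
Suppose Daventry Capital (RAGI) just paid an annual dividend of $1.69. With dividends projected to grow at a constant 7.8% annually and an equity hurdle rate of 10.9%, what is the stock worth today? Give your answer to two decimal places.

Gordon growth model: P₀ = D₁/(r − g). D₁ = 1.69 × (1 + 0.078) = 1.8218.
P₀ = 1.8218 / (0.109 − 0.078) = 1.8218 / 0.031 = 58.7684

$58.77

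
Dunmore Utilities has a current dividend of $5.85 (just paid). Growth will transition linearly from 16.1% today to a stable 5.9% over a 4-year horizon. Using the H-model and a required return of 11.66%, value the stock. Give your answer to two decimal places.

$128.27

H-model: P₀ = D₀[(1+g_L) + H(g_S−g_L)]/(r−g_L), with H = 4/2 = 2.
P₀ = 5.85 × [(1+0.059) + 2×(0.161−0.059)] / (0.1166−0.059)
   = 5.85 × 1.2630 / 0.0576 = 128.2734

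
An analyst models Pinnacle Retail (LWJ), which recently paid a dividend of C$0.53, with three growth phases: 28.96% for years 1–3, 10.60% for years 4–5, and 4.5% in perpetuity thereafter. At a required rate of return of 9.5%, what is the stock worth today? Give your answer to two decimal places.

C$22.44

Three-stage DDM. Project D₁…D_5; terminal Gordon value at t=5 with g = 0.045; discount at r = 0.095.
D_1 = 0.6835
D_2 = 0.8814
D_3 = 1.1367
D_4 = 1.2572
D_5 = 1.3904
TV_5 = 1.4530/(0.095−0.045) = 29.0601
P₀ = Σ Dₜ/(1+r)ᵗ + TV_5/(1+r)^5 = 22.4426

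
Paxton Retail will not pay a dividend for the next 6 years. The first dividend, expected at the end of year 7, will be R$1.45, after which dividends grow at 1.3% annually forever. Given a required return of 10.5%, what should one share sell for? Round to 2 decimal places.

Deferred-dividend DDM. At t=6 the remaining stream is a growing perpetuity with first payment D_7 = 1.45.
V_6 = D_7/(r−g) = 1.45/(0.105−0.013) = 15.7609
P₀ = V_6/(1+r)^6 = 15.7609/(1+0.105)^6 = 8.6578

R$8.66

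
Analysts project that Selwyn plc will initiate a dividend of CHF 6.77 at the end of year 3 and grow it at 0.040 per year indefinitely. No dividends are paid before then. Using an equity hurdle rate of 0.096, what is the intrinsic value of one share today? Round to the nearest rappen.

CHF 100.64

Deferred-dividend DDM. At t=2 the remaining stream is a growing perpetuity with first payment D_3 = 6.77.
V_2 = D_3/(r−g) = 6.77/(0.096−0.04) = 120.8929
P₀ = V_2/(1+r)^2 = 120.8929/(1+0.096)^2 = 100.6421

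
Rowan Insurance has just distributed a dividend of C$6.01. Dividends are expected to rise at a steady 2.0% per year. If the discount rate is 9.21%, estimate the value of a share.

C$85.02

Gordon growth model: P₀ = D₁/(r − g). D₁ = 6.01 × (1 + 0.02) = 6.1302.
P₀ = 6.1302 / (0.0921 − 0.02) = 6.1302 / 0.0721 = 85.0236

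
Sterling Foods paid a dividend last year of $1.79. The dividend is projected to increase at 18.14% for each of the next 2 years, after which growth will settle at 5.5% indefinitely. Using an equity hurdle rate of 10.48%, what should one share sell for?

$47.32

Two-stage DDM. Project D₁…D_2 at 0.1814, terminal growth 0.055, discount at r = 0.1048.
D_1 = 2.1147
D_2 = 2.4983
Terminal value at t=2: TV = D_3/(r−g) = 2.6357/(0.1048−0.055) = 52.9261
P₀ = 2.1147/(1+0.1048)^1 + 2.4983/(1+0.1048)^2 + 52.9261/(1+0.1048)^2 = 47.3223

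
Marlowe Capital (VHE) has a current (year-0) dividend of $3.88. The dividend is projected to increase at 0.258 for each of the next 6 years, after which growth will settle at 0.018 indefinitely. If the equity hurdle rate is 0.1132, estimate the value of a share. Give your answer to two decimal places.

$122.91

Two-stage DDM. Project D₁…D_6 at 0.258, terminal growth 0.018, discount at r = 0.1132.
D_1 = 4.8810
D_2 = 6.1403
D_3 = 7.7246
D_4 = 9.7175
D_5 = 12.2246
D_6 = 15.3786
Terminal value at t=6: TV = D_7/(r−g) = 15.6554/(0.1132−0.018) = 164.4472
P₀ = 4.8810/(1+0.1132)^1 + 6.1403/(1+0.1132)^2 + 7.7246/(1+0.1132)^3 + 9.7175/(1+0.1132)^4 + 12.2246/(1+0.1132)^5 + 15.3786/(1+0.1132)^6 + 164.4472/(1+0.1132)^6 = 122.9141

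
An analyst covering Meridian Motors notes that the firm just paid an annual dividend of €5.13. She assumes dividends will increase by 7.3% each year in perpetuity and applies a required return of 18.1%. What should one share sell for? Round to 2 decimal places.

Gordon growth model: P₀ = D₁/(r − g). D₁ = 5.13 × (1 + 0.073) = 5.5045.
P₀ = 5.5045 / (0.181 − 0.073) = 5.5045 / 0.108 = 50.9675

€50.97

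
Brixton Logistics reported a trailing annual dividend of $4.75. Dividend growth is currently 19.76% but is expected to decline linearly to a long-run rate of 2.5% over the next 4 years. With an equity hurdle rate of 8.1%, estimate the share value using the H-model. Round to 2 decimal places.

H-model: P₀ = D₀[(1+g_L) + H(g_S−g_L)]/(r−g_L), with H = 4/2 = 2.
P₀ = 4.75 × [(1+0.025) + 2×(0.1976−0.025)] / (0.081−0.025)
   = 4.75 × 1.3702 / 0.056 = 116.2223

$116.22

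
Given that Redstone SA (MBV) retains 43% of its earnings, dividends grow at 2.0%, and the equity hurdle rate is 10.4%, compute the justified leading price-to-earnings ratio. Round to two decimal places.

Payout ratio b = 1 − 0.43 = 0.57.
Justified leading P/E = b/(r−g) = 0.57/(0.104−0.02) = 6.7857

6.79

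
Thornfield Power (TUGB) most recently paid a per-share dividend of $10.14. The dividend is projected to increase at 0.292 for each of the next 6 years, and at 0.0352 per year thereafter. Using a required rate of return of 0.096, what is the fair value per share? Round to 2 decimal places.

$575.84

Two-stage DDM. Project D₁…D_6 at 0.292, terminal growth 0.0352, discount at r = 0.096.
D_1 = 13.1009
D_2 = 16.9263
D_3 = 21.8688
D_4 = 28.2545
D_5 = 36.5048
D_6 = 47.1643
Terminal value at t=6: TV = D_7/(r−g) = 48.8244/(0.096−0.0352) = 803.0336
P₀ = 13.1009/(1+0.096)^1 + 16.9263/(1+0.096)^2 + 21.8688/(1+0.096)^3 + 28.2545/(1+0.096)^4 + 36.5048/(1+0.096)^5 + 47.1643/(1+0.096)^6 + 803.0336/(1+0.096)^6 = 575.8400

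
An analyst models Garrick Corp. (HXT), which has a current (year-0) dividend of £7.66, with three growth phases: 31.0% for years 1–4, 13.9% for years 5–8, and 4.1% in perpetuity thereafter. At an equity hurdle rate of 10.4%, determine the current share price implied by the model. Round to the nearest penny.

£397.86

Three-stage DDM. Project D₁…D_8; terminal Gordon value at t=8 with g = 0.041; discount at r = 0.104.
D_1 = 10.0346
D_2 = 13.1453
D_3 = 17.2204
D_4 = 22.5587
D_5 = 25.6944
D_6 = 29.2659
D_7 = 33.3338
D_8 = 37.9672
TV_8 = 39.5239/(0.104−0.041) = 627.3632
P₀ = Σ Dₜ/(1+r)ᵗ + TV_8/(1+r)^8 = 397.8640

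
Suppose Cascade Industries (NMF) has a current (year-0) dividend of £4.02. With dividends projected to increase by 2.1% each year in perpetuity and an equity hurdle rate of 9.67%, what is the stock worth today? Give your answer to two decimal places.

£54.22

Gordon growth model: P₀ = D₁/(r − g). D₁ = 4.02 × (1 + 0.021) = 4.1044.
P₀ = 4.1044 / (0.0967 − 0.021) = 4.1044 / 0.0757 = 54.2196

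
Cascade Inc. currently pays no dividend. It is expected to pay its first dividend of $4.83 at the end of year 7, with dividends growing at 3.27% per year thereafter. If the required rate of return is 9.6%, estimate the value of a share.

Deferred-dividend DDM. At t=6 the remaining stream is a growing perpetuity with first payment D_7 = 4.83.
V_6 = D_7/(r−g) = 4.83/(0.096−0.0327) = 76.3033
P₀ = V_6/(1+r)^6 = 76.3033/(1+0.096)^6 = 44.0230

$44.02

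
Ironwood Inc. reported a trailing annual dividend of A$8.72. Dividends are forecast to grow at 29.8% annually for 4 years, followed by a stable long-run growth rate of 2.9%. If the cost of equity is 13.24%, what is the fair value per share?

A$199.44

Two-stage DDM. Project D₁…D_4 at 0.298, terminal growth 0.029, discount at r = 0.1324.
D_1 = 11.3186
D_2 = 14.6915
D_3 = 19.0696
D_4 = 24.7523
Terminal value at t=4: TV = D_5/(r−g) = 25.4701/(0.1324−0.029) = 246.3259
P₀ = 11.3186/(1+0.1324)^1 + 14.6915/(1+0.1324)^2 + 19.0696/(1+0.1324)^3 + 24.7523/(1+0.1324)^4 + 246.3259/(1+0.1324)^4 = 199.4367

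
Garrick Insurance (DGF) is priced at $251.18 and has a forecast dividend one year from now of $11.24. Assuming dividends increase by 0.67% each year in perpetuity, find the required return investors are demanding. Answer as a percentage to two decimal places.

Rearranging the constant-growth DDM: r = D₁/P₀ + g.
r = 11.2400 / 251.18 + 0.0067 = 0.04475 + 0.0067 = 0.05145

5.14%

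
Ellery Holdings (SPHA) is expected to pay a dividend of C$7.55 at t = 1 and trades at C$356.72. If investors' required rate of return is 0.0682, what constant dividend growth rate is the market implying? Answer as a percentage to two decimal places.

From P₀ = D₁/(r − g), the implied growth is g = r − D₁/P₀.
g = 0.0682 − 7.55/356.72 = 0.0682 − 0.02117 = 0.04703

4.70%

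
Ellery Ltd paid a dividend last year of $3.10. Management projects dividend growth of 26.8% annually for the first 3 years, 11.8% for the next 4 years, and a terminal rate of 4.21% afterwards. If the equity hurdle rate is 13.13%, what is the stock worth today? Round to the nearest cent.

Three-stage DDM. Project D₁…D_7; terminal Gordon value at t=7 with g = 0.0421; discount at r = 0.1313.
D_1 = 3.9308
D_2 = 4.9843
D_3 = 6.3200
D_4 = 7.0658
D_5 = 7.8996
D_6 = 8.8317
D_7 = 9.8739
TV_7 = 10.2895/(0.1313−0.0421) = 115.3536
P₀ = Σ Dₜ/(1+r)ᵗ + TV_7/(1+r)^7 = 77.3262

$77.33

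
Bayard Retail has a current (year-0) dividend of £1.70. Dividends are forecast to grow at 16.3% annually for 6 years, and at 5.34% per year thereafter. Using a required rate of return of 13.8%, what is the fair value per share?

Two-stage DDM. Project D₁…D_6 at 0.163, terminal growth 0.0534, discount at r = 0.138.
D_1 = 1.9771
D_2 = 2.2994
D_3 = 2.6742
D_4 = 3.1101
D_5 = 3.6170
D_6 = 4.2066
Terminal value at t=6: TV = D_7/(r−g) = 4.4312/(0.138−0.0534) = 52.3782
P₀ = 1.9771/(1+0.138)^1 + 2.2994/(1+0.138)^2 + 2.6742/(1+0.138)^3 + 3.1101/(1+0.138)^4 + 3.6170/(1+0.138)^5 + 4.2066/(1+0.138)^6 + 52.3782/(1+0.138)^6 = 35.1291

£35.13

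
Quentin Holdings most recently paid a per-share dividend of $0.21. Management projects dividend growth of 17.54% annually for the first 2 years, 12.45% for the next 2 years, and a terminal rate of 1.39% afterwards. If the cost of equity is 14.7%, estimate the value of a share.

$2.48

Three-stage DDM. Project D₁…D_4; terminal Gordon value at t=4 with g = 0.0139; discount at r = 0.147.
D_1 = 0.2468
D_2 = 0.2901
D_3 = 0.3262
D_4 = 0.3669
TV_4 = 0.3720/(0.147−0.0139) = 2.7946
P₀ = Σ Dₜ/(1+r)ᵗ + TV_4/(1+r)^4 = 2.4785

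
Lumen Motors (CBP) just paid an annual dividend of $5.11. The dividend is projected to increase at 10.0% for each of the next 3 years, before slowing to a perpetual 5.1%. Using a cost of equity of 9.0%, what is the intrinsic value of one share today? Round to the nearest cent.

$157.15

Two-stage DDM. Project D₁…D_3 at 0.1, terminal growth 0.051, discount at r = 0.09.
D_1 = 5.6210
D_2 = 6.1831
D_3 = 6.8014
Terminal value at t=3: TV = D_4/(r−g) = 7.1483/(0.09−0.051) = 183.2893
P₀ = 5.6210/(1+0.09)^1 + 6.1831/(1+0.09)^2 + 6.8014/(1+0.09)^3 + 183.2893/(1+0.09)^3 = 157.1460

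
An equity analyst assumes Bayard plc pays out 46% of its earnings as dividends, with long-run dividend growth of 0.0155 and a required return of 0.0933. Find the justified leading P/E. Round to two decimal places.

5.91

Justified leading P/E = b/(r−g) = 0.46/(0.0933−0.0155) = 5.9126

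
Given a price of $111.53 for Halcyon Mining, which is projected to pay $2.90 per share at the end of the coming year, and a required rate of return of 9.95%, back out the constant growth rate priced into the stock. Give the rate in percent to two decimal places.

From P₀ = D₁/(r − g), the implied growth is g = r − D₁/P₀.
g = 0.0995 − 2.90/111.53 = 0.0995 − 0.02600 = 0.07350

7.35%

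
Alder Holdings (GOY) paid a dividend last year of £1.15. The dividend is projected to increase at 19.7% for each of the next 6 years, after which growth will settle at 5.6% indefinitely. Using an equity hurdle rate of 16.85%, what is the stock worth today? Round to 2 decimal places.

Two-stage DDM. Project D₁…D_6 at 0.197, terminal growth 0.056, discount at r = 0.1685.
D_1 = 1.3765
D_2 = 1.6477
D_3 = 1.9723
D_4 = 2.3609
D_5 = 2.8260
D_6 = 3.3827
Terminal value at t=6: TV = D_7/(r−g) = 3.5721/(0.1685−0.056) = 31.7522
P₀ = 1.3765/(1+0.1685)^1 + 1.6477/(1+0.1685)^2 + 1.9723/(1+0.1685)^3 + 2.3609/(1+0.1685)^4 + 2.8260/(1+0.1685)^5 + 3.3827/(1+0.1685)^6 + 31.7522/(1+0.1685)^6 = 19.9874

£19.99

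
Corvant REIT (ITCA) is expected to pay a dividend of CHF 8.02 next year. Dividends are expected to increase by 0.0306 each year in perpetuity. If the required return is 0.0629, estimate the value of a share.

Gordon growth model: P₀ = D₁/(r − g), with D₁ = 8.02 given directly.
P₀ = 8.0200 / (0.0629 − 0.0306) = 8.0200 / 0.0323 = 248.2972

CHF 248.30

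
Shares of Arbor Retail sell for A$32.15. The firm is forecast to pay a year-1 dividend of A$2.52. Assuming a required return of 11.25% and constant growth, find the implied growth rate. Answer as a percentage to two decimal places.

3.41%

From P₀ = D₁/(r − g), the implied growth is g = r − D₁/P₀.
g = 0.1125 − 2.52/32.15 = 0.1125 − 0.07838 = 0.03412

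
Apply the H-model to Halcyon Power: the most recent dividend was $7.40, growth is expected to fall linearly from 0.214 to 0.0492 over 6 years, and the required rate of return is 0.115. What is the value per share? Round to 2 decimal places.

$173.60

H-model: P₀ = D₀[(1+g_L) + H(g_S−g_L)]/(r−g_L), with H = 6/2 = 3.
P₀ = 7.40 × [(1+0.0492) + 3×(0.214−0.0492)] / (0.115−0.0492)
   = 7.40 × 1.5436 / 0.0658 = 173.5964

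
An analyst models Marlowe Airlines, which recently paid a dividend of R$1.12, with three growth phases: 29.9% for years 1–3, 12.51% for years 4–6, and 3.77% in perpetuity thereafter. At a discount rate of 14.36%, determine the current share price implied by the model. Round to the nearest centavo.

Three-stage DDM. Project D₁…D_6; terminal Gordon value at t=6 with g = 0.0377; discount at r = 0.1436.
D_1 = 1.4549
D_2 = 1.8899
D_3 = 2.4550
D_4 = 2.7621
D_5 = 3.1076
D_6 = 3.4964
TV_6 = 3.6282/(0.1436−0.0377) = 34.2606
P₀ = Σ Dₜ/(1+r)ᵗ + TV_6/(1+r)^6 = 24.4415

R$24.44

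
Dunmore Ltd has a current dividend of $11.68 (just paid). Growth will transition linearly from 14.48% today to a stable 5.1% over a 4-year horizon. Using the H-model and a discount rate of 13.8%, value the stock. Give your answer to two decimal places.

H-model: P₀ = D₀[(1+g_L) + H(g_S−g_L)]/(r−g_L), with H = 4/2 = 2.
P₀ = 11.68 × [(1+0.051) + 2×(0.1448−0.051)] / (0.138−0.051)
   = 11.68 × 1.2386 / 0.087 = 166.2856

$166.29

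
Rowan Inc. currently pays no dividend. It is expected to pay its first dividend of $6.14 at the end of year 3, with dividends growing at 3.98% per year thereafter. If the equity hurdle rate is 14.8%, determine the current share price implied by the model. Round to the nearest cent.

$43.06

Deferred-dividend DDM. At t=2 the remaining stream is a growing perpetuity with first payment D_3 = 6.14.
V_2 = D_3/(r−g) = 6.14/(0.148−0.0398) = 56.7468
P₀ = V_2/(1+r)^2 = 56.7468/(1+0.148)^2 = 43.0583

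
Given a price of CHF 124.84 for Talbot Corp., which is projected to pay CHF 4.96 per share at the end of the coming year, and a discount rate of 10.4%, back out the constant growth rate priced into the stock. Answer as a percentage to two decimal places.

From P₀ = D₁/(r − g), the implied growth is g = r − D₁/P₀.
g = 0.104 − 4.96/124.84 = 0.104 − 0.03973 = 0.06427

6.43%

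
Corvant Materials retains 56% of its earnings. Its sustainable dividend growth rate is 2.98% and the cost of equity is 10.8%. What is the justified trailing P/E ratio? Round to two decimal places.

5.79

Payout ratio b = 1 − 0.56 = 0.44.
Justified trailing P/E = b(1+g)/(r−g) = 0.44×(1+0.0298)/(0.108−0.0298) = 5.7943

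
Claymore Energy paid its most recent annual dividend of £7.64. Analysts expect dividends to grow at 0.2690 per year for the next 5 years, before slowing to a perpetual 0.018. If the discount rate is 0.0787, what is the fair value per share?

£352.55

Two-stage DDM. Project D₁…D_5 at 0.269, terminal growth 0.018, discount at r = 0.0787.
D_1 = 9.6952
D_2 = 12.3032
D_3 = 15.6127
D_4 = 19.8125
D_5 = 25.1421
Terminal value at t=5: TV = D_6/(r−g) = 25.5947/(0.0787−0.018) = 421.6582
P₀ = 9.6952/(1+0.0787)^1 + 12.3032/(1+0.0787)^2 + 15.6127/(1+0.0787)^3 + 19.8125/(1+0.0787)^4 + 25.1421/(1+0.0787)^5 + 421.6582/(1+0.0787)^5 = 352.5546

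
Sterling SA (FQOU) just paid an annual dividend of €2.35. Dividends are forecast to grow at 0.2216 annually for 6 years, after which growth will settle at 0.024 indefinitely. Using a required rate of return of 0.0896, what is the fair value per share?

€94.29

Two-stage DDM. Project D₁…D_6 at 0.2216, terminal growth 0.024, discount at r = 0.0896.
D_1 = 2.8708
D_2 = 3.5069
D_3 = 4.2841
D_4 = 5.2334
D_5 = 6.3931
D_6 = 7.8098
Terminal value at t=6: TV = D_7/(r−g) = 7.9973/(0.0896−0.024) = 121.9097
P₀ = 2.8708/(1+0.0896)^1 + 3.5069/(1+0.0896)^2 + 4.2841/(1+0.0896)^3 + 5.2334/(1+0.0896)^4 + 6.3931/(1+0.0896)^5 + 7.8098/(1+0.0896)^6 + 121.9097/(1+0.0896)^6 = 94.2940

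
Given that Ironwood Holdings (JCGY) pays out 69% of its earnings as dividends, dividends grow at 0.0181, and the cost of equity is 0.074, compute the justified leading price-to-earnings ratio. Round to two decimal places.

12.34

Justified leading P/E = b/(r−g) = 0.69/(0.074−0.0181) = 12.3435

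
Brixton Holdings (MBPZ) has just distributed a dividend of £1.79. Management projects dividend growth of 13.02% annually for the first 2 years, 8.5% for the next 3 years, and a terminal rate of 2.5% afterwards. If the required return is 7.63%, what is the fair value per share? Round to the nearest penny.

£50.27

Three-stage DDM. Project D₁…D_5; terminal Gordon value at t=5 with g = 0.025; discount at r = 0.0763.
D_1 = 2.0231
D_2 = 2.2865
D_3 = 2.4808
D_4 = 2.6917
D_5 = 2.9205
TV_5 = 2.9935/(0.0763−0.025) = 58.3525
P₀ = Σ Dₜ/(1+r)ᵗ + TV_5/(1+r)^5 = 50.2720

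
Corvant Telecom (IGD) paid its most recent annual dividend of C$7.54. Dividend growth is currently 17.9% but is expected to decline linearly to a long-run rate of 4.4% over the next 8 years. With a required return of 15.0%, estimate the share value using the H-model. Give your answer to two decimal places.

H-model: P₀ = D₀[(1+g_L) + H(g_S−g_L)]/(r−g_L), with H = 8/2 = 4.
P₀ = 7.54 × [(1+0.044) + 4×(0.179−0.044)] / (0.15−0.044)
   = 7.54 × 1.5840 / 0.106 = 112.6732

C$112.67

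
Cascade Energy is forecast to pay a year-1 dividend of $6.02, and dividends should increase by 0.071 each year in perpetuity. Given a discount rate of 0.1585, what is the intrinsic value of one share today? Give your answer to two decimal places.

$68.80

Gordon growth model: P₀ = D₁/(r − g), with D₁ = 6.02 given directly.
P₀ = 6.0200 / (0.1585 − 0.071) = 6.0200 / 0.0875 = 68.8000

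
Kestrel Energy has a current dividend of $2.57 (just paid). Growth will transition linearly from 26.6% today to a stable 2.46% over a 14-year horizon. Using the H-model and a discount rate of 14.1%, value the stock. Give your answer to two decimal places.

H-model: P₀ = D₀[(1+g_L) + H(g_S−g_L)]/(r−g_L), with H = 14/2 = 7.
P₀ = 2.57 × [(1+0.0246) + 7×(0.266−0.0246)] / (0.141−0.0246)
   = 2.57 × 2.7144 / 0.1164 = 59.9313

$59.93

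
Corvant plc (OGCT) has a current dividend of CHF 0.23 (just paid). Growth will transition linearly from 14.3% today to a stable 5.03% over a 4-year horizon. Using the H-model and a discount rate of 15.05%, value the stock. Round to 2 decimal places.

H-model: P₀ = D₀[(1+g_L) + H(g_S−g_L)]/(r−g_L), with H = 4/2 = 2.
P₀ = 0.23 × [(1+0.0503) + 2×(0.143−0.0503)] / (0.1505−0.0503)
   = 0.23 × 1.2357 / 0.1002 = 2.8364

CHF 2.84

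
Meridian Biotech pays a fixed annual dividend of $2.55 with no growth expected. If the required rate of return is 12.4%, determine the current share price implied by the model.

Zero-growth DDM (perpetuity): P₀ = D/r = 2.55 / 0.124 = 20.5645

$20.56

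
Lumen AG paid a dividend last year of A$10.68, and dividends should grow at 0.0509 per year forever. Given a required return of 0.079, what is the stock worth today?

A$399.42

Gordon growth model: P₀ = D₁/(r − g). D₁ = 10.68 × (1 + 0.0509) = 11.2236.
P₀ = 11.2236 / (0.079 − 0.0509) = 11.2236 / 0.0281 = 399.4168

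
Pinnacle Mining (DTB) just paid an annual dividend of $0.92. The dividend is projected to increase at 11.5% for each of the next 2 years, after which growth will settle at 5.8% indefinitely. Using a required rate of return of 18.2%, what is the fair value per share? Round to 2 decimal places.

Two-stage DDM. Project D₁…D_2 at 0.115, terminal growth 0.058, discount at r = 0.182.
D_1 = 1.0258
D_2 = 1.1438
Terminal value at t=2: TV = D_3/(r−g) = 1.2101/(0.182−0.058) = 9.7589
P₀ = 1.0258/(1+0.182)^1 + 1.1438/(1+0.182)^2 + 9.7589/(1+0.182)^2 = 8.6715

$8.67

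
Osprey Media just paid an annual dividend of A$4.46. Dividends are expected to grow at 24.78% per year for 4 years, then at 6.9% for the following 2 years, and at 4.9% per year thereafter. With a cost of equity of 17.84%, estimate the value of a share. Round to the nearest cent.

A$67.73

Three-stage DDM. Project D₁…D_6; terminal Gordon value at t=6 with g = 0.049; discount at r = 0.1784.
D_1 = 5.5652
D_2 = 6.9442
D_3 = 8.6650
D_4 = 10.8122
D_5 = 11.5583
D_6 = 12.3558
TV_6 = 12.9612/(0.1784−0.049) = 100.1639
P₀ = Σ Dₜ/(1+r)ᵗ + TV_6/(1+r)^6 = 67.7341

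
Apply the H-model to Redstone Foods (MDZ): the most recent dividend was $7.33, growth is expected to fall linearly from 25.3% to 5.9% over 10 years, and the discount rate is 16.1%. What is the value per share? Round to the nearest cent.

$145.81

H-model: P₀ = D₀[(1+g_L) + H(g_S−g_L)]/(r−g_L), with H = 10/2 = 5.
P₀ = 7.33 × [(1+0.059) + 5×(0.253−0.059)] / (0.161−0.059)
   = 7.33 × 2.0290 / 0.102 = 145.8095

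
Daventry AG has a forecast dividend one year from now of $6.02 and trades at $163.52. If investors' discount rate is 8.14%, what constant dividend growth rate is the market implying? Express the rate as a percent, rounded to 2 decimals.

From P₀ = D₁/(r − g), the implied growth is g = r − D₁/P₀.
g = 0.0814 − 6.02/163.52 = 0.0814 − 0.03682 = 0.04458

4.46%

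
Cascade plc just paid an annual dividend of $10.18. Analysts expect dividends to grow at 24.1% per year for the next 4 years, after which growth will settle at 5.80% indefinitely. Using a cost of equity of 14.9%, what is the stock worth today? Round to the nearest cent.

$210.61

Two-stage DDM. Project D₁…D_4 at 0.241, terminal growth 0.058, discount at r = 0.149.
D_1 = 12.6334
D_2 = 15.6780
D_3 = 19.4564
D_4 = 24.1454
Terminal value at t=4: TV = D_5/(r−g) = 25.5459/(0.149−0.058) = 280.7238
P₀ = 12.6334/(1+0.149)^1 + 15.6780/(1+0.149)^2 + 19.4564/(1+0.149)^3 + 24.1454/(1+0.149)^4 + 280.7238/(1+0.149)^4 = 210.6145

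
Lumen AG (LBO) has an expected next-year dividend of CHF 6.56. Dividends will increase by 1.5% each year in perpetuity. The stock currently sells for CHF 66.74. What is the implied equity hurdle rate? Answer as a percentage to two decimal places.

11.33%

Rearranging the constant-growth DDM: r = D₁/P₀ + g.
r = 6.5600 / 66.74 + 0.015 = 0.09829 + 0.015 = 0.11329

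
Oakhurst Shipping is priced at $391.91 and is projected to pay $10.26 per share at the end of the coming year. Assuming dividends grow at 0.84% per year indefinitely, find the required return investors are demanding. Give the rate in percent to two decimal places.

3.46%

Rearranging the constant-growth DDM: r = D₁/P₀ + g.
r = 10.2600 / 391.91 + 0.0084 = 0.02618 + 0.0084 = 0.03458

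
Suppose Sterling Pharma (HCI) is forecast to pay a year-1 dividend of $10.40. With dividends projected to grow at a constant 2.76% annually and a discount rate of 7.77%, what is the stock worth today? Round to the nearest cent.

Gordon growth model: P₀ = D₁/(r − g), with D₁ = 10.40 given directly.
P₀ = 10.4000 / (0.0777 − 0.0276) = 10.4000 / 0.0501 = 207.5848

$207.58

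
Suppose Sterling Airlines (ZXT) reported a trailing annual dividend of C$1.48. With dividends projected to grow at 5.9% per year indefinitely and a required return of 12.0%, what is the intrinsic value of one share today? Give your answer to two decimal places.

Gordon growth model: P₀ = D₁/(r − g). D₁ = 1.48 × (1 + 0.059) = 1.5673.
P₀ = 1.5673 / (0.12 − 0.059) = 1.5673 / 0.061 = 25.6938

C$25.69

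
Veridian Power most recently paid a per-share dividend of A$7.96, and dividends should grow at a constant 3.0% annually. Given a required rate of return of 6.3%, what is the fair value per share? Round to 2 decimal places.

A$248.45

Gordon growth model: P₀ = D₁/(r − g). D₁ = 7.96 × (1 + 0.03) = 8.1988.
P₀ = 8.1988 / (0.063 − 0.03) = 8.1988 / 0.033 = 248.4485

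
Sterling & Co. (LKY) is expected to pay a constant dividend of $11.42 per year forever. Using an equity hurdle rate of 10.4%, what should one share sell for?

$109.81

Zero-growth DDM (perpetuity): P₀ = D/r = 11.42 / 0.104 = 109.8077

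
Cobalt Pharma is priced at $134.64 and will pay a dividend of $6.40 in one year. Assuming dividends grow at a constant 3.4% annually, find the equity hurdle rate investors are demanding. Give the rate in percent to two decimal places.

Rearranging the constant-growth DDM: r = D₁/P₀ + g.
r = 6.4000 / 134.64 + 0.034 = 0.04753 + 0.034 = 0.08153

8.15%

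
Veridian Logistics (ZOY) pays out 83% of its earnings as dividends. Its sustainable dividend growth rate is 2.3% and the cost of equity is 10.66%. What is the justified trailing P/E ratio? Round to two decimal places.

10.16

Justified trailing P/E = b(1+g)/(r−g) = 0.83×(1+0.023)/(0.1066−0.023) = 10.1566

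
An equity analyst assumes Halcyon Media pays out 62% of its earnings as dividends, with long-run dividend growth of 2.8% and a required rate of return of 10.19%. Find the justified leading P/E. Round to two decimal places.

8.39

Justified leading P/E = b/(r−g) = 0.62/(0.1019−0.028) = 8.3897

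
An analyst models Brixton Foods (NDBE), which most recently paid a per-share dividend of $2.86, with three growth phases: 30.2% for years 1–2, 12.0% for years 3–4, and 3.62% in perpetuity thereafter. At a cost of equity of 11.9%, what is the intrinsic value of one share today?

Three-stage DDM. Project D₁…D_4; terminal Gordon value at t=4 with g = 0.0362; discount at r = 0.119.
D_1 = 3.7237
D_2 = 4.8483
D_3 = 5.4301
D_4 = 6.0817
TV_4 = 6.3018/(0.119−0.0362) = 76.1092
P₀ = Σ Dₜ/(1+r)ᵗ + TV_4/(1+r)^4 = 63.4958

$63.50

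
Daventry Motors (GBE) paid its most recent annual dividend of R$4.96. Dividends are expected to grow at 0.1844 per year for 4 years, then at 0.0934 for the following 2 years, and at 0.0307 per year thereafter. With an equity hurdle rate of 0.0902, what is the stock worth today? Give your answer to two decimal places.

Three-stage DDM. Project D₁…D_6; terminal Gordon value at t=6 with g = 0.0307; discount at r = 0.0902.
D_1 = 5.8746
D_2 = 6.9579
D_3 = 8.2409
D_4 = 9.7606
D_5 = 10.6722
D_6 = 11.6690
TV_6 = 12.0272/(0.0902−0.0307) = 202.1384
P₀ = Σ Dₜ/(1+r)ᵗ + TV_6/(1+r)^6 = 158.7883

R$158.79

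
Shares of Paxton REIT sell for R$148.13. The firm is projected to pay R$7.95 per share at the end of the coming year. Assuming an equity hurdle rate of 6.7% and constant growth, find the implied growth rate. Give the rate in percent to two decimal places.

From P₀ = D₁/(r − g), the implied growth is g = r − D₁/P₀.
g = 0.067 − 7.95/148.13 = 0.067 − 0.05367 = 0.01333

1.33%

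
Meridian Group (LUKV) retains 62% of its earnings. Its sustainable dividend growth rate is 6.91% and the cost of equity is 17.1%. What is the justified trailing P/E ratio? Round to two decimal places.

3.99

Payout ratio b = 1 − 0.62 = 0.38.
Justified trailing P/E = b(1+g)/(r−g) = 0.38×(1+0.0691)/(0.171−0.0691) = 3.9868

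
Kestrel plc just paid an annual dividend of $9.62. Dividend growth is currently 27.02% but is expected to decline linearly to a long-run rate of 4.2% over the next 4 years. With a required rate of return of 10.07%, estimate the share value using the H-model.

H-model: P₀ = D₀[(1+g_L) + H(g_S−g_L)]/(r−g_L), with H = 4/2 = 2.
P₀ = 9.62 × [(1+0.042) + 2×(0.2702−0.042)] / (0.1007−0.042)
   = 9.62 × 1.4984 / 0.0587 = 245.5640

$245.56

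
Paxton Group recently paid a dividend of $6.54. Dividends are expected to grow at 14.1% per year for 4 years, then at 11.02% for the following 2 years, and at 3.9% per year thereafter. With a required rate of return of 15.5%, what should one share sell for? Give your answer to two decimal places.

$88.66

Three-stage DDM. Project D₁…D_6; terminal Gordon value at t=6 with g = 0.039; discount at r = 0.155.
D_1 = 7.4621
D_2 = 8.5143
D_3 = 9.7148
D_4 = 11.0846
D_5 = 12.3061
D_6 = 13.6623
TV_6 = 14.1951/(0.155−0.039) = 122.3715
P₀ = Σ Dₜ/(1+r)ᵗ + TV_6/(1+r)^6 = 88.6639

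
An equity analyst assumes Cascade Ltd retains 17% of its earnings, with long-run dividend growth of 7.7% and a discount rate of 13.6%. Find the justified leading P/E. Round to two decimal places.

Payout ratio b = 1 − 0.17 = 0.83.
Justified leading P/E = b/(r−g) = 0.83/(0.136−0.077) = 14.0678

14.07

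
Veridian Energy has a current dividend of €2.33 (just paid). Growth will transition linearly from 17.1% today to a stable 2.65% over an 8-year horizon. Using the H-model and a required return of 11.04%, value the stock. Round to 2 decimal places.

€44.56

H-model: P₀ = D₀[(1+g_L) + H(g_S−g_L)]/(r−g_L), with H = 8/2 = 4.
P₀ = 2.33 × [(1+0.0265) + 4×(0.171−0.0265)] / (0.1104−0.0265)
   = 2.33 × 1.6045 / 0.0839 = 44.5588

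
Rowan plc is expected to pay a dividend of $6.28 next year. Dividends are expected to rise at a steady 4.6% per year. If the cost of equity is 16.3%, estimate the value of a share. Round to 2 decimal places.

$53.68

Gordon growth model: P₀ = D₁/(r − g), with D₁ = 6.28 given directly.
P₀ = 6.2800 / (0.163 − 0.046) = 6.2800 / 0.117 = 53.6752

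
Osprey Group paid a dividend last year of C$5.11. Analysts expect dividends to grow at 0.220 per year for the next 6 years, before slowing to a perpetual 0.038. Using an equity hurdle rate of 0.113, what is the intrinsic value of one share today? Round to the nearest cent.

C$165.47

Two-stage DDM. Project D₁…D_6 at 0.22, terminal growth 0.038, discount at r = 0.113.
D_1 = 6.2342
D_2 = 7.6057
D_3 = 9.2790
D_4 = 11.3204
D_5 = 13.8108
D_6 = 16.8492
Terminal value at t=6: TV = D_7/(r−g) = 17.4895/(0.113−0.038) = 233.1932
P₀ = 6.2342/(1+0.113)^1 + 7.6057/(1+0.113)^2 + 9.2790/(1+0.113)^3 + 11.3204/(1+0.113)^4 + 13.8108/(1+0.113)^5 + 16.8492/(1+0.113)^6 + 233.1932/(1+0.113)^6 = 165.4696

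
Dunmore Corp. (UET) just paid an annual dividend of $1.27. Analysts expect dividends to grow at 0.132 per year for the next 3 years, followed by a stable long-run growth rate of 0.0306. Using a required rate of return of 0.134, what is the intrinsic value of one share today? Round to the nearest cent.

$16.39

Two-stage DDM. Project D₁…D_3 at 0.132, terminal growth 0.0306, discount at r = 0.134.
D_1 = 1.4376
D_2 = 1.6274
D_3 = 1.8422
Terminal value at t=3: TV = D_4/(r−g) = 1.8986/(0.134−0.0306) = 18.3617
P₀ = 1.4376/(1+0.134)^1 + 1.6274/(1+0.134)^2 + 1.8422/(1+0.134)^3 + 18.3617/(1+0.134)^3 = 16.3880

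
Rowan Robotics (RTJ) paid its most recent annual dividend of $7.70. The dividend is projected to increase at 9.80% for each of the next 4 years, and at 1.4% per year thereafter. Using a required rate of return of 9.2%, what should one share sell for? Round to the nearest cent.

Two-stage DDM. Project D₁…D_4 at 0.098, terminal growth 0.014, discount at r = 0.092.
D_1 = 8.4546
D_2 = 9.2832
D_3 = 10.1929
D_4 = 11.1918
Terminal value at t=4: TV = D_5/(r−g) = 11.3485/(0.092−0.014) = 145.4934
P₀ = 8.4546/(1+0.092)^1 + 9.2832/(1+0.092)^2 + 10.1929/(1+0.092)^3 + 11.1918/(1+0.092)^4 + 145.4934/(1+0.092)^4 = 133.5436

$133.54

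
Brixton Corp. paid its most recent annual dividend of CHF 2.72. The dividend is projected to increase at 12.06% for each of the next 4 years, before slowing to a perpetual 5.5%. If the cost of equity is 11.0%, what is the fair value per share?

CHF 65.34

Two-stage DDM. Project D₁…D_4 at 0.1206, terminal growth 0.055, discount at r = 0.11.
D_1 = 3.0480
D_2 = 3.4156
D_3 = 3.8275
D_4 = 4.2892
Terminal value at t=4: TV = D_5/(r−g) = 4.5251/(0.11−0.055) = 82.2737
P₀ = 3.0480/(1+0.11)^1 + 3.4156/(1+0.11)^2 + 3.8275/(1+0.11)^3 + 4.2892/(1+0.11)^4 + 82.2737/(1+0.11)^4 = 65.3385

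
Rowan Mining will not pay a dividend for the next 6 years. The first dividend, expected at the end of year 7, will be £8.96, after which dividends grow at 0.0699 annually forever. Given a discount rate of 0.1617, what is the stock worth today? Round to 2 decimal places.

Deferred-dividend DDM. At t=6 the remaining stream is a growing perpetuity with first payment D_7 = 8.96.
V_6 = D_7/(r−g) = 8.96/(0.1617−0.0699) = 97.6035
P₀ = V_6/(1+r)^6 = 97.6035/(1+0.1617)^6 = 39.7101

£39.71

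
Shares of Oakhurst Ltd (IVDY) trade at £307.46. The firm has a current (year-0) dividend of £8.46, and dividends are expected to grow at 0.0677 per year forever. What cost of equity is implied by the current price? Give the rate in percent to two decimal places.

9.71%

Rearranging the constant-growth DDM: r = D₁/P₀ + g.
D₁ = 8.46 × (1 + 0.0677) = 9.0327.
r = 9.0327 / 307.46 + 0.0677 = 0.02938 + 0.0677 = 0.09708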